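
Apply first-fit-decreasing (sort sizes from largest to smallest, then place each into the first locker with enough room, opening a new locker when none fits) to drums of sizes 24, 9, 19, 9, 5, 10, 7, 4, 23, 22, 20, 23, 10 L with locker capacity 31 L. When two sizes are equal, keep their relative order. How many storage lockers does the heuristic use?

Sorted descending: 24, 23, 23, 22, 20, 19, 10, 10, 9, 9, 7, 5, 4.
  24 → locker 1 (new)  [load 24/31]
  23 → locker 2 (new)  [load 23/31]
  23 → locker 3 (new)  [load 23/31]
  22 → locker 4 (new)  [load 22/31]
  20 → locker 5 (new)  [load 20/31]
  19 → locker 6 (new)  [load 19/31]
  10 → locker 5  [load 30/31]
  10 → locker 6  [load 29/31]
  9 → locker 4  [load 31/31]
  9 → locker 7 (new)  [load 9/31]
  7 → locker 1  [load 31/31]
  5 → locker 2  [load 28/31]
  4 → locker 3  [load 27/31]
7 storage lockers opened.

7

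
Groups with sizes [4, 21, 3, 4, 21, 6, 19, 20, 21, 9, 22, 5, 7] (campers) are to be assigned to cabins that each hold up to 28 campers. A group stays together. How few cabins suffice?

Total = 22 + 21 + 21 + 21 + 20 + 19 + 9 + 7 + 6 + 5 + 4 + 4 + 3 = 162 campers.
Lower bound: ⌈162/28⌉ = 6 cabins.
A packing using 6 cabins:
  cabin 1: 22 + 6 = 28
  cabin 2: 21 + 7 = 28
  cabin 3: 21 + 5 = 26
  cabin 4: 21 + 4 + 3 = 28
  cabin 5: 20 + 4 = 24
  cabin 6: 19 + 9 = 28
This matches the lower bound, so 6 is optimal.

6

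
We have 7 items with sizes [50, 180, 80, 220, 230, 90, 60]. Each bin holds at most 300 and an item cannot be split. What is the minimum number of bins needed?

4

Total = 230 + 220 + 180 + 90 + 80 + 60 + 50 = 910.
Lower bound: ⌈910/300⌉ = 4 bins.
A packing using 4 bins:
  bin 1: 230 + 60 = 290
  bin 2: 220 + 80 = 300
  bin 3: 180 + 90 = 270
  bin 4: 50 = 50
This matches the lower bound, so 4 is optimal.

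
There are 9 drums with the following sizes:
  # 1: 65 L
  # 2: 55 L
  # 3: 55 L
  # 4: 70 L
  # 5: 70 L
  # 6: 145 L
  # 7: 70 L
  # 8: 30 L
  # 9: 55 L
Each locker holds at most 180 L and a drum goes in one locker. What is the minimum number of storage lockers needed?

4

Total = 145 + 70 + 70 + 70 + 65 + 55 + 55 + 55 + 30 = 615 L.
Lower bound: ⌈615/180⌉ = 4 storage lockers.
A packing using 4 storage lockers:
  locker 1: 145 + 30 = 175
  locker 2: 70 + 70 = 140
  locker 3: 70 + 65 = 135
  locker 4: 55 + 55 + 55 = 165
This matches the lower bound, so 4 is optimal.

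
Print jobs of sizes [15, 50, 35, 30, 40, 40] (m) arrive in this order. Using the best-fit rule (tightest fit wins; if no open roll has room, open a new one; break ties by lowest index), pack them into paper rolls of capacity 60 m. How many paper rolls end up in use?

5

  15 → roll 1 (new)  [load 15/60]
  50 → roll 2 (new)  [load 50/60]
  35 → roll 1  [load 50/60]
  30 → roll 3 (new)  [load 30/60]
  40 → roll 4 (new)  [load 40/60]
  40 → roll 5 (new)  [load 40/60]
5 paper rolls opened.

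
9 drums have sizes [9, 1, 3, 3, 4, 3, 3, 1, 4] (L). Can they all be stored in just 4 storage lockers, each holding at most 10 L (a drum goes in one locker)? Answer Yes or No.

Yes

A valid assignment using 4 storage lockers:
  locker 1: 9 + 1 = 10
  locker 2: 4 + 4 + 1 = 9
  locker 3: 3 + 3 + 3 = 9
  locker 4: 3 = 3
Every load is within 10 L, so 4 storage lockers suffice.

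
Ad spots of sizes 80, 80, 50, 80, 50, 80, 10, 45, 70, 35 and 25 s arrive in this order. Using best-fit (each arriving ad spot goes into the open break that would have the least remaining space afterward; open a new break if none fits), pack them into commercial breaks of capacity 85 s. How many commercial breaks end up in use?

  80 → break 1 (new)  [load 80/85]
  80 → break 2 (new)  [load 80/85]
  50 → break 3 (new)  [load 50/85]
  80 → break 4 (new)  [load 80/85]
  50 → break 5 (new)  [load 50/85]
  80 → break 6 (new)  [load 80/85]
  10 → break 3  [load 60/85]
  45 → break 7 (new)  [load 45/85]
  70 → break 8 (new)  [load 70/85]
  35 → break 5  [load 85/85]
  25 → break 3  [load 85/85]
8 commercial breaks opened.

8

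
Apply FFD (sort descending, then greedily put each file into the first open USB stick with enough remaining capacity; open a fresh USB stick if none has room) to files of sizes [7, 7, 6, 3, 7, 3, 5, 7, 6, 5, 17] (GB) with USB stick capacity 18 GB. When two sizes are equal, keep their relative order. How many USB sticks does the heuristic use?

5

Sorted descending: 17, 7, 7, 7, 7, 6, 6, 5, 5, 3, 3.
  17 → USB stick 1 (new)  [load 17/18]
  7 → USB stick 2 (new)  [load 7/18]
  7 → USB stick 2  [load 14/18]
  7 → USB stick 3 (new)  [load 7/18]
  7 → USB stick 3  [load 14/18]
  6 → USB stick 4 (new)  [load 6/18]
  6 → USB stick 4  [load 12/18]
  5 → USB stick 4  [load 17/18]
  5 → USB stick 5 (new)  [load 5/18]
  3 → USB stick 2  [load 17/18]
  3 → USB stick 3  [load 17/18]
5 USB sticks opened.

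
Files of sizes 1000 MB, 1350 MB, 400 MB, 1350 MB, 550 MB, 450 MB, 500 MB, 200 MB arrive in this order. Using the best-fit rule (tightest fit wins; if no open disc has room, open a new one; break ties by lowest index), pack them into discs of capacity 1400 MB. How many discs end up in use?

5

  1000 → disc 1 (new)  [load 1000/1400]
  1350 → disc 2 (new)  [load 1350/1400]
  400 → disc 1  [load 1400/1400]
  1350 → disc 3 (new)  [load 1350/1400]
  550 → disc 4 (new)  [load 550/1400]
  450 → disc 4  [load 1000/1400]
  500 → disc 5 (new)  [load 500/1400]
  200 → disc 4  [load 1200/1400]
5 discs opened.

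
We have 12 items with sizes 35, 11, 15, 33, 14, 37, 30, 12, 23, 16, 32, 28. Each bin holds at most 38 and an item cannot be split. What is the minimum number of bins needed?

9

Total = 37 + 35 + 33 + 32 + 30 + 28 + 23 + 16 + 15 + 14 + 12 + 11 = 286.
Lower bound: ⌈286/38⌉ = 8 bins.
A packing using 9 bins:
  bin 1: 37 = 37
  bin 2: 35 = 35
  bin 3: 33 = 33
  bin 4: 32 = 32
  bin 5: 30 = 30
  bin 6: 28 = 28
  bin 7: 23 + 15 = 38
  bin 8: 16 + 14 = 30
  bin 9: 12 + 11 = 23
No arrangement into 8 bins stays within capacity, so 9 is optimal.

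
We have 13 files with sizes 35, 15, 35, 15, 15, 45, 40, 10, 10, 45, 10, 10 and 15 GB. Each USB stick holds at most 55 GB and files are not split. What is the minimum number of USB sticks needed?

Total = 45 + 45 + 40 + 35 + 35 + 15 + 15 + 15 + 15 + 10 + 10 + 10 + 10 = 300 GB.
Lower bound: ⌈300/55⌉ = 6 USB sticks.
A packing using 6 USB sticks:
  USB stick 1: 45 + 10 = 55
  USB stick 2: 45 + 10 = 55
  USB stick 3: 40 + 15 = 55
  USB stick 4: 35 + 15 = 50
  USB stick 5: 35 + 15 = 50
  USB stick 6: 15 + 10 + 10 = 35
This matches the lower bound, so 6 is optimal.

6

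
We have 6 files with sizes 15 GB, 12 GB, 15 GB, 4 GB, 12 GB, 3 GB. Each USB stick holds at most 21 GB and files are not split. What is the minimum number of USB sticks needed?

4

Total = 15 + 15 + 12 + 12 + 4 + 3 = 61 GB.
Lower bound: ⌈61/21⌉ = 3 USB sticks.
Also, 4 files each exceed 21/2 GB, and no two of those can share a USB stick, so at least 4 USB sticks are needed.
A packing using 4 USB sticks:
  USB stick 1: 15 + 4 = 19
  USB stick 2: 15 + 3 = 18
  USB stick 3: 12 = 12
  USB stick 4: 12 = 12
This matches the lower bound, so 4 is optimal.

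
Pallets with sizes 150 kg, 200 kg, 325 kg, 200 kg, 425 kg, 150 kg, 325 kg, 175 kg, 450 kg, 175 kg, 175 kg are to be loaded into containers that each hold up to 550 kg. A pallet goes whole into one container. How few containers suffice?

Total = 450 + 425 + 325 + 325 + 200 + 200 + 175 + 175 + 175 + 150 + 150 = 2750 kg.
Lower bound: ⌈2750/550⌉ = 5 containers.
A packing using 6 containers:
  container 1: 450 = 450
  container 2: 425 = 425
  container 3: 325 + 200 = 525
  container 4: 325 + 200 = 525
  container 5: 175 + 175 + 175 = 525
  container 6: 150 + 150 = 300
No arrangement into 5 containers stays within capacity, so 6 is optimal.

6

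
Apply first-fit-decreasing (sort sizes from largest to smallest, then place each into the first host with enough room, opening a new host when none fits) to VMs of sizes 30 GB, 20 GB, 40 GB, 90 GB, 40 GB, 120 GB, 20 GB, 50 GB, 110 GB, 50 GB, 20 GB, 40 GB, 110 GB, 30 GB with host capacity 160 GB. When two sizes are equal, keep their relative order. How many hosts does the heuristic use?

5

Sorted descending: 120, 110, 110, 90, 50, 50, 40, 40, 40, 30, 30, 20, 20, 20.
  120 → host 1 (new)  [load 120/160]
  110 → host 2 (new)  [load 110/160]
  110 → host 3 (new)  [load 110/160]
  90 → host 4 (new)  [load 90/160]
  50 → host 2  [load 160/160]
  50 → host 3  [load 160/160]
  40 → host 1  [load 160/160]
  40 → host 4  [load 130/160]
  40 → host 5 (new)  [load 40/160]
  30 → host 4  [load 160/160]
  30 → host 5  [load 70/160]
  20 → host 5  [load 90/160]
  20 → host 5  [load 110/160]
  20 → host 5  [load 130/160]
5 hosts opened.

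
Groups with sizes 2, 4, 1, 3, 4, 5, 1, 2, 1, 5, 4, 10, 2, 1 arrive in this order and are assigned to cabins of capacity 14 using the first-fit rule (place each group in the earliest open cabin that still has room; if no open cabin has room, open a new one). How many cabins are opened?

  2 → cabin 1 (new)  [load 2/14]
  4 → cabin 1  [load 6/14]
  1 → cabin 1  [load 7/14]
  3 → cabin 1  [load 10/14]
  4 → cabin 1  [load 14/14]
  5 → cabin 2 (new)  [load 5/14]
  1 → cabin 2  [load 6/14]
  2 → cabin 2  [load 8/14]
  1 → cabin 2  [load 9/14]
  5 → cabin 2  [load 14/14]
  4 → cabin 3 (new)  [load 4/14]
  10 → cabin 3  [load 14/14]
  2 → cabin 4 (new)  [load 2/14]
  1 → cabin 4  [load 3/14]
4 cabins opened.

4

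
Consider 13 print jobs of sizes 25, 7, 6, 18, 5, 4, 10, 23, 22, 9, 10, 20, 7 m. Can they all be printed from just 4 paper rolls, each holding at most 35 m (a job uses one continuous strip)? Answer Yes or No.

No

Total = 166 m; ⌈166/35⌉ = 5.
At least 5 paper rolls are required, but only 4 are allowed.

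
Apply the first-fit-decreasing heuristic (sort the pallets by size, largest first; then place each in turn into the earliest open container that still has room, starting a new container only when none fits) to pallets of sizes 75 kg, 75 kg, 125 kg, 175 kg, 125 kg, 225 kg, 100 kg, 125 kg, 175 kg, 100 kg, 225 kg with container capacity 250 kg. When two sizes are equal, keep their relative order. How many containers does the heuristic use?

Sorted descending: 225, 225, 175, 175, 125, 125, 125, 100, 100, 75, 75.
  225 → container 1 (new)  [load 225/250]
  225 → container 2 (new)  [load 225/250]
  175 → container 3 (new)  [load 175/250]
  175 → container 4 (new)  [load 175/250]
  125 → container 5 (new)  [load 125/250]
  125 → container 5  [load 250/250]
  125 → container 6 (new)  [load 125/250]
  100 → container 6  [load 225/250]
  100 → container 7 (new)  [load 100/250]
  75 → container 3  [load 250/250]
  75 → container 4  [load 250/250]
7 containers opened.

7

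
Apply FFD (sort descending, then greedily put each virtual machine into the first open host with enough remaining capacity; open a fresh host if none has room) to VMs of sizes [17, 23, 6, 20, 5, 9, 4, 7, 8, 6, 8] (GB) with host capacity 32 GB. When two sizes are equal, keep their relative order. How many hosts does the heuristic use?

Sorted descending: 23, 20, 17, 9, 8, 8, 7, 6, 6, 5, 4.
  23 → host 1 (new)  [load 23/32]
  20 → host 2 (new)  [load 20/32]
  17 → host 3 (new)  [load 17/32]
  9 → host 1  [load 32/32]
  8 → host 2  [load 28/32]
  8 → host 3  [load 25/32]
  7 → host 3  [load 32/32]
  6 → host 4 (new)  [load 6/32]
  6 → host 4  [load 12/32]
  5 → host 4  [load 17/32]
  4 → host 2  [load 32/32]
4 hosts opened.

4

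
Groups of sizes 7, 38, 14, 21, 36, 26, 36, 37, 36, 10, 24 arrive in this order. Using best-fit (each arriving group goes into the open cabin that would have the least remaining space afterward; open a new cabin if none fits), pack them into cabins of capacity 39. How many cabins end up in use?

9

  7 → cabin 1 (new)  [load 7/39]
  38 → cabin 2 (new)  [load 38/39]
  14 → cabin 1  [load 21/39]
  21 → cabin 3 (new)  [load 21/39]
  36 → cabin 4 (new)  [load 36/39]
  26 → cabin 5 (new)  [load 26/39]
  36 → cabin 6 (new)  [load 36/39]
  37 → cabin 7 (new)  [load 37/39]
  36 → cabin 8 (new)  [load 36/39]
  10 → cabin 5  [load 36/39]
  24 → cabin 9 (new)  [load 24/39]
9 cabins opened.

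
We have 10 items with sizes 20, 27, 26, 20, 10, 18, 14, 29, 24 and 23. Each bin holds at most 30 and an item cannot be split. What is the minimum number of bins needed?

Total = 29 + 27 + 26 + 24 + 23 + 20 + 20 + 18 + 14 + 10 = 211.
Lower bound: ⌈211/30⌉ = 8 bins.
A packing using 9 bins:
  bin 1: 29 = 29
  bin 2: 27 = 27
  bin 3: 26 = 26
  bin 4: 24 = 24
  bin 5: 23 = 23
  bin 6: 20 + 10 = 30
  bin 7: 20 = 20
  bin 8: 18 = 18
  bin 9: 14 = 14
No arrangement into 8 bins stays within capacity, so 9 is optimal.

9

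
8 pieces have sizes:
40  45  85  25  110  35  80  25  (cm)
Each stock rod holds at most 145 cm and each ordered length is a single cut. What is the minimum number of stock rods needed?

4

Total = 110 + 85 + 80 + 45 + 40 + 35 + 25 + 25 = 445 cm.
Lower bound: ⌈445/145⌉ = 4 stock rods.
A packing using 4 stock rods:
  stock rod 1: 110 + 35 = 145
  stock rod 2: 85 + 45 = 130
  stock rod 3: 80 + 40 + 25 = 145
  stock rod 4: 25 = 25
This matches the lower bound, so 4 is optimal.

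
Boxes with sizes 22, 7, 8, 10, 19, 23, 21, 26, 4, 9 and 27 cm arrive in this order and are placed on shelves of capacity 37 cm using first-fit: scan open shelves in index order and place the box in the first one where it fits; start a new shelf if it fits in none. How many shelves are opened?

  22 → shelf 1 (new)  [load 22/37]
  7 → shelf 1  [load 29/37]
  8 → shelf 1  [load 37/37]
  10 → shelf 2 (new)  [load 10/37]
  19 → shelf 2  [load 29/37]
  23 → shelf 3 (new)  [load 23/37]
  21 → shelf 4 (new)  [load 21/37]
  26 → shelf 5 (new)  [load 26/37]
  4 → shelf 2  [load 33/37]
  9 → shelf 3  [load 32/37]
  27 → shelf 6 (new)  [load 27/37]
6 shelves opened.

6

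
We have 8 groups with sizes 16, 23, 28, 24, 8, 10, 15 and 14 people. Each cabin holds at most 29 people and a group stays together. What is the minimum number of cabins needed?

6

Total = 28 + 24 + 23 + 16 + 15 + 14 + 10 + 8 = 138 people.
Lower bound: ⌈138/29⌉ = 5 cabins.
A packing using 6 cabins:
  cabin 1: 28 = 28
  cabin 2: 24 = 24
  cabin 3: 23 = 23
  cabin 4: 16 + 10 = 26
  cabin 5: 15 + 14 = 29
  cabin 6: 8 = 8
No arrangement into 5 cabins stays within capacity, so 6 is optimal.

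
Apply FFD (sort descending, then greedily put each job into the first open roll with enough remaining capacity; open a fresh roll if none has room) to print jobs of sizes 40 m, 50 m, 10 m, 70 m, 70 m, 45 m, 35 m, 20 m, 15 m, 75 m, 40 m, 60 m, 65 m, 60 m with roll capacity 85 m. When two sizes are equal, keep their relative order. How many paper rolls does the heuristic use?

Sorted descending: 75, 70, 70, 65, 60, 60, 50, 45, 40, 40, 35, 20, 15, 10.
  75 → roll 1 (new)  [load 75/85]
  70 → roll 2 (new)  [load 70/85]
  70 → roll 3 (new)  [load 70/85]
  65 → roll 4 (new)  [load 65/85]
  60 → roll 5 (new)  [load 60/85]
  60 → roll 6 (new)  [load 60/85]
  50 → roll 7 (new)  [load 50/85]
  45 → roll 8 (new)  [load 45/85]
  40 → roll 8  [load 85/85]
  40 → roll 9 (new)  [load 40/85]
  35 → roll 7  [load 85/85]
  20 → roll 4  [load 85/85]
  15 → roll 2  [load 85/85]
  10 → roll 1  [load 85/85]
9 paper rolls opened.

9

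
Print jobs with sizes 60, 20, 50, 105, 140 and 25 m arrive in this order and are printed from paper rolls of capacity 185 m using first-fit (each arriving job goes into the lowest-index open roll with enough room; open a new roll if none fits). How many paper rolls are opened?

3

  60 → roll 1 (new)  [load 60/185]
  20 → roll 1  [load 80/185]
  50 → roll 1  [load 130/185]
  105 → roll 2 (new)  [load 105/185]
  140 → roll 3 (new)  [load 140/185]
  25 → roll 1  [load 155/185]
3 paper rolls opened.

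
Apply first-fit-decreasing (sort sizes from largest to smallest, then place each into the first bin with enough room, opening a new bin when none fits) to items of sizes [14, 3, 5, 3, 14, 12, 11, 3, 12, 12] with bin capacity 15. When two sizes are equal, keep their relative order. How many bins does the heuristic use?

7

Sorted descending: 14, 14, 12, 12, 12, 11, 5, 3, 3, 3.
  14 → bin 1 (new)  [load 14/15]
  14 → bin 2 (new)  [load 14/15]
  12 → bin 3 (new)  [load 12/15]
  12 → bin 4 (new)  [load 12/15]
  12 → bin 5 (new)  [load 12/15]
  11 → bin 6 (new)  [load 11/15]
  5 → bin 7 (new)  [load 5/15]
  3 → bin 3  [load 15/15]
  3 → bin 4  [load 15/15]
  3 → bin 5  [load 15/15]
7 bins opened.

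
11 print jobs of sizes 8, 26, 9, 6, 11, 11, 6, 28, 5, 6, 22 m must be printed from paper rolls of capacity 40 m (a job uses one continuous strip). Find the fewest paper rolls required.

4

Total = 28 + 26 + 22 + 11 + 11 + 9 + 8 + 6 + 6 + 6 + 5 = 138 m.
Lower bound: ⌈138/40⌉ = 4 paper rolls.
A packing using 4 paper rolls:
  roll 1: 28 + 11 = 39
  roll 2: 26 + 11 = 37
  roll 3: 22 + 9 + 8 = 39
  roll 4: 6 + 6 + 6 + 5 = 23
This matches the lower bound, so 4 is optimal.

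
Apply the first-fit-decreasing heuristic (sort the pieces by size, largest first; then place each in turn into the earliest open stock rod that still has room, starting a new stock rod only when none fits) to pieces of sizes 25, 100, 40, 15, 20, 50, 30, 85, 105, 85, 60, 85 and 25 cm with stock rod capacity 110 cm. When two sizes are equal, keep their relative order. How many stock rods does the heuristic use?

Sorted descending: 105, 100, 85, 85, 85, 60, 50, 40, 30, 25, 25, 20, 15.
  105 → stock rod 1 (new)  [load 105/110]
  100 → stock rod 2 (new)  [load 100/110]
  85 → stock rod 3 (new)  [load 85/110]
  85 → stock rod 4 (new)  [load 85/110]
  85 → stock rod 5 (new)  [load 85/110]
  60 → stock rod 6 (new)  [load 60/110]
  50 → stock rod 6  [load 110/110]
  40 → stock rod 7 (new)  [load 40/110]
  30 → stock rod 7  [load 70/110]
  25 → stock rod 3  [load 110/110]
  25 → stock rod 4  [load 110/110]
  20 → stock rod 5  [load 105/110]
  15 → stock rod 7  [load 85/110]
7 stock rods opened.

7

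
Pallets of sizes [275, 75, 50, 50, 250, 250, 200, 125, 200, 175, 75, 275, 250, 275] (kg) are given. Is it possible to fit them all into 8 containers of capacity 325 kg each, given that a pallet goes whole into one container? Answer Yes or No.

No

Total = 2525 kg; ⌈2525/325⌉ = 8.
9 pallets each exceed half the capacity and cannot share a container, forcing at least 9 containers.
At least 9 containers are required, but only 8 are allowed.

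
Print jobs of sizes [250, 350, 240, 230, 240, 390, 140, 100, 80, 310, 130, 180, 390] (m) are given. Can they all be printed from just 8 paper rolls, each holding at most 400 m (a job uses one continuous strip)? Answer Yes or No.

No

Total = 3030 m; ⌈3030/400⌉ = 8.
The bound of 8 does not rule out 8, but exhaustive search shows no assignment into 8 paper rolls of capacity 400 m exists — the minimum is 9.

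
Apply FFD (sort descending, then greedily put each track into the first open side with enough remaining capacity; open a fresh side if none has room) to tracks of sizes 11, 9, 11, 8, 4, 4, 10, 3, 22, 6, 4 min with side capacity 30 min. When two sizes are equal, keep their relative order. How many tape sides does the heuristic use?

4

Sorted descending: 22, 11, 11, 10, 9, 8, 6, 4, 4, 4, 3.
  22 → side 1 (new)  [load 22/30]
  11 → side 2 (new)  [load 11/30]
  11 → side 2  [load 22/30]
  10 → side 3 (new)  [load 10/30]
  9 → side 3  [load 19/30]
  8 → side 1  [load 30/30]
  6 → side 2  [load 28/30]
  4 → side 3  [load 23/30]
  4 → side 3  [load 27/30]
  4 → side 4 (new)  [load 4/30]
  3 → side 3  [load 30/30]
4 tape sides opened.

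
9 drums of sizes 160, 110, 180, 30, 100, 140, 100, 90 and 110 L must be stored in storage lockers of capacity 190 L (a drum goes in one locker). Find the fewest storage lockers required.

Total = 180 + 160 + 140 + 110 + 110 + 100 + 100 + 90 + 30 = 1020 L.
Lower bound: ⌈1020/190⌉ = 6 storage lockers.
Also, 7 drums each exceed 95 L, and no two of those can share a locker, so at least 7 storage lockers are needed.
A packing using 7 storage lockers:
  locker 1: 180 = 180
  locker 2: 160 + 30 = 190
  locker 3: 140 = 140
  locker 4: 110 = 110
  locker 5: 110 = 110
  locker 6: 100 + 90 = 190
  locker 7: 100 = 100
This matches the lower bound, so 7 is optimal.

7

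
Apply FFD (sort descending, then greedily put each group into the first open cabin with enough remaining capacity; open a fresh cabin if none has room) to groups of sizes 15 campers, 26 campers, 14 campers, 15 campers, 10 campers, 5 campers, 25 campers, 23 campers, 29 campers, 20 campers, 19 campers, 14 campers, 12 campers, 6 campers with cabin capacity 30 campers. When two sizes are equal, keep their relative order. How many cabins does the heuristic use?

Sorted descending: 29, 26, 25, 23, 20, 19, 15, 15, 14, 14, 12, 10, 6, 5.
  29 → cabin 1 (new)  [load 29/30]
  26 → cabin 2 (new)  [load 26/30]
  25 → cabin 3 (new)  [load 25/30]
  23 → cabin 4 (new)  [load 23/30]
  20 → cabin 5 (new)  [load 20/30]
  19 → cabin 6 (new)  [load 19/30]
  15 → cabin 7 (new)  [load 15/30]
  15 → cabin 7  [load 30/30]
  14 → cabin 8 (new)  [load 14/30]
  14 → cabin 8  [load 28/30]
  12 → cabin 9 (new)  [load 12/30]
  10 → cabin 5  [load 30/30]
  6 → cabin 4  [load 29/30]
  5 → cabin 3  [load 30/30]
9 cabins opened.

9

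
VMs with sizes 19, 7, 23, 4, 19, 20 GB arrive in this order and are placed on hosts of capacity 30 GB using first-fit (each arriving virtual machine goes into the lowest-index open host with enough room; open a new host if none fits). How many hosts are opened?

4

  19 → host 1 (new)  [load 19/30]
  7 → host 1  [load 26/30]
  23 → host 2 (new)  [load 23/30]
  4 → host 1  [load 30/30]
  19 → host 3 (new)  [load 19/30]
  20 → host 4 (new)  [load 20/30]
4 hosts opened.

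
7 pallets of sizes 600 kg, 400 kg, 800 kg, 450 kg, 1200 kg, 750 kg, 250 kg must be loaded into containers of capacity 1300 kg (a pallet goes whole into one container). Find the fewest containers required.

4

Total = 1200 + 800 + 750 + 600 + 450 + 400 + 250 = 4450 kg.
Lower bound: ⌈4450/1300⌉ = 4 containers.
A packing using 4 containers:
  container 1: 1200 = 1200
  container 2: 800 + 450 = 1250
  container 3: 750 + 400 = 1150
  container 4: 600 + 250 = 850
This matches the lower bound, so 4 is optimal.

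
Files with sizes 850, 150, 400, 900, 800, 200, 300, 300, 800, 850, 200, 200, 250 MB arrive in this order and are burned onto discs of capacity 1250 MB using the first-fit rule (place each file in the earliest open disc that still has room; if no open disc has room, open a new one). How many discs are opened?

  850 → disc 1 (new)  [load 850/1250]
  150 → disc 1  [load 1000/1250]
  400 → disc 2 (new)  [load 400/1250]
  900 → disc 3 (new)  [load 900/1250]
  800 → disc 2  [load 1200/1250]
  200 → disc 1  [load 1200/1250]
  300 → disc 3  [load 1200/1250]
  300 → disc 4 (new)  [load 300/1250]
  800 → disc 4  [load 1100/1250]
  850 → disc 5 (new)  [load 850/1250]
  200 → disc 5  [load 1050/1250]
  200 → disc 5  [load 1250/1250]
  250 → disc 6 (new)  [load 250/1250]
6 discs opened.

6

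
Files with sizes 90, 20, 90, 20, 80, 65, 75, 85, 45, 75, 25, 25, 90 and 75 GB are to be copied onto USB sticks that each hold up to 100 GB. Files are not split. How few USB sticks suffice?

10

Total = 90 + 90 + 90 + 85 + 80 + 75 + 75 + 75 + 65 + 45 + 25 + 25 + 20 + 20 = 860 GB.
Lower bound: ⌈860/100⌉ = 9 USB sticks.
A packing using 10 USB sticks:
  USB stick 1: 90 = 90
  USB stick 2: 90 = 90
  USB stick 3: 90 = 90
  USB stick 4: 85 = 85
  USB stick 5: 80 + 20 = 100
  USB stick 6: 75 + 25 = 100
  USB stick 7: 75 + 25 = 100
  USB stick 8: 75 + 20 = 95
  USB stick 9: 65 = 65
  USB stick 10: 45 = 45
No arrangement into 9 USB sticks stays within capacity, so 10 is optimal.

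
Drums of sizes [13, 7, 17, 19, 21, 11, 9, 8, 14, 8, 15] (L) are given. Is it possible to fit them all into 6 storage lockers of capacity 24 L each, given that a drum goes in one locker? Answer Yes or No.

No

Total = 142 L; ⌈142/24⌉ = 6.
The bound of 6 does not rule out 6, but exhaustive search shows no assignment into 6 storage lockers of capacity 24 L exists — the minimum is 7.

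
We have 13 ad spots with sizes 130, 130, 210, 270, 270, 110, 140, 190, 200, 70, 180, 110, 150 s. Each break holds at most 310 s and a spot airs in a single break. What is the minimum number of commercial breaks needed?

8

Total = 270 + 270 + 210 + 200 + 190 + 180 + 150 + 140 + 130 + 130 + 110 + 110 + 70 = 2160 s.
Lower bound: ⌈2160/310⌉ = 7 commercial breaks.
A packing using 8 commercial breaks:
  break 1: 270 = 270
  break 2: 270 = 270
  break 3: 210 + 70 = 280
  break 4: 200 + 110 = 310
  break 5: 190 + 110 = 300
  break 6: 180 + 130 = 310
  break 7: 150 + 140 = 290
  break 8: 130 = 130
No arrangement into 7 commercial breaks stays within capacity, so 8 is optimal.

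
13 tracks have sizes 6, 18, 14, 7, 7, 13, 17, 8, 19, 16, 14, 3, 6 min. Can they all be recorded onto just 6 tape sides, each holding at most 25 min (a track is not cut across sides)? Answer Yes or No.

No

Total = 148 min; ⌈148/25⌉ = 6.
7 tracks each exceed half the capacity and cannot share a side, forcing at least 7 tape sides.
At least 7 tape sides are required, but only 6 are allowed.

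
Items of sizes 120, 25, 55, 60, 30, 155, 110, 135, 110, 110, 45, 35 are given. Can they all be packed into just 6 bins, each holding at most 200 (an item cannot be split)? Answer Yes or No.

Yes

A valid assignment using 6 bins:
  bin 1: 155 + 45 = 200
  bin 2: 135 + 60 = 195
  bin 3: 120 + 55 + 25 = 200
  bin 4: 110 + 35 + 30 = 175
  bin 5: 110 = 110
  bin 6: 110 = 110
Every load is within 200, so 6 bins suffice.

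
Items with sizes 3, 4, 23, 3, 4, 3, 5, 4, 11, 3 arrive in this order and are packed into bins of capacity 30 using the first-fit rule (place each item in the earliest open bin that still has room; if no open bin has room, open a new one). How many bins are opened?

  3 → bin 1 (new)  [load 3/30]
  4 → bin 1  [load 7/30]
  23 → bin 1  [load 30/30]
  3 → bin 2 (new)  [load 3/30]
  4 → bin 2  [load 7/30]
  3 → bin 2  [load 10/30]
  5 → bin 2  [load 15/30]
  4 → bin 2  [load 19/30]
  11 → bin 2  [load 30/30]
  3 → bin 3 (new)  [load 3/30]
3 bins opened.

3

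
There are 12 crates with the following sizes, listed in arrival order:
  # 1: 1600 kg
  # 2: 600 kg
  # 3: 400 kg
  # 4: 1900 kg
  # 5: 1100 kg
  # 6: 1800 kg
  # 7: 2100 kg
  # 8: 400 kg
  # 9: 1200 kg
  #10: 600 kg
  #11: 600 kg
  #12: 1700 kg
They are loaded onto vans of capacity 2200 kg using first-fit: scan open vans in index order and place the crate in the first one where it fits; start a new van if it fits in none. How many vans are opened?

  1600 → van 1 (new)  [load 1600/2200]
  600 → van 1  [load 2200/2200]
  400 → van 2 (new)  [load 400/2200]
  1900 → van 3 (new)  [load 1900/2200]
  1100 → van 2  [load 1500/2200]
  1800 → van 4 (new)  [load 1800/2200]
  2100 → van 5 (new)  [load 2100/2200]
  400 → van 2  [load 1900/2200]
  1200 → van 6 (new)  [load 1200/2200]
  600 → van 6  [load 1800/2200]
  600 → van 7 (new)  [load 600/2200]
  1700 → van 8 (new)  [load 1700/2200]
8 vans opened.

8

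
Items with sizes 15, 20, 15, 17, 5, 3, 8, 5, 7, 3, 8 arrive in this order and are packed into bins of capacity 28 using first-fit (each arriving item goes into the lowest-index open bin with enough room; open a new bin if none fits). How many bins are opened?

4

  15 → bin 1 (new)  [load 15/28]
  20 → bin 2 (new)  [load 20/28]
  15 → bin 3 (new)  [load 15/28]
  17 → bin 4 (new)  [load 17/28]
  5 → bin 1  [load 20/28]
  3 → bin 1  [load 23/28]
  8 → bin 2  [load 28/28]
  5 → bin 1  [load 28/28]
  7 → bin 3  [load 22/28]
  3 → bin 3  [load 25/28]
  8 → bin 4  [load 25/28]
4 bins opened.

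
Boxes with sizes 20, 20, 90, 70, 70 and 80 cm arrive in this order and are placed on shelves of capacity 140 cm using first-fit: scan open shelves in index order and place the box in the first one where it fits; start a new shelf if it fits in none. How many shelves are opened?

3

  20 → shelf 1 (new)  [load 20/140]
  20 → shelf 1  [load 40/140]
  90 → shelf 1  [load 130/140]
  70 → shelf 2 (new)  [load 70/140]
  70 → shelf 2  [load 140/140]
  80 → shelf 3 (new)  [load 80/140]
3 shelves opened.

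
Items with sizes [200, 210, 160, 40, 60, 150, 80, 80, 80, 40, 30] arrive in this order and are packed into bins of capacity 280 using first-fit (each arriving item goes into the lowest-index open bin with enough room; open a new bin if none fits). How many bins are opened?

5

  200 → bin 1 (new)  [load 200/280]
  210 → bin 2 (new)  [load 210/280]
  160 → bin 3 (new)  [load 160/280]
  40 → bin 1  [load 240/280]
  60 → bin 2  [load 270/280]
  150 → bin 4 (new)  [load 150/280]
  80 → bin 3  [load 240/280]
  80 → bin 4  [load 230/280]
  80 → bin 5 (new)  [load 80/280]
  40 → bin 1  [load 280/280]
  30 → bin 3  [load 270/280]
5 bins opened.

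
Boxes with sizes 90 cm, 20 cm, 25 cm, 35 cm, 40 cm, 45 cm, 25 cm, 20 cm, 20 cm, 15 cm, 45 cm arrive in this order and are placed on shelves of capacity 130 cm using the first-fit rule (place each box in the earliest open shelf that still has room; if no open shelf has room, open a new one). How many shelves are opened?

  90 → shelf 1 (new)  [load 90/130]
  20 → shelf 1  [load 110/130]
  25 → shelf 2 (new)  [load 25/130]
  35 → shelf 2  [load 60/130]
  40 → shelf 2  [load 100/130]
  45 → shelf 3 (new)  [load 45/130]
  25 → shelf 2  [load 125/130]
  20 → shelf 1  [load 130/130]
  20 → shelf 3  [load 65/130]
  15 → shelf 3  [load 80/130]
  45 → shelf 3  [load 125/130]
3 shelves opened.

3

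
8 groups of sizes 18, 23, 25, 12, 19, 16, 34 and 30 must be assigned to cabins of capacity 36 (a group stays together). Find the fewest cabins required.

Total = 34 + 30 + 25 + 23 + 19 + 18 + 16 + 12 = 177.
Lower bound: ⌈177/36⌉ = 5 cabins.
A packing using 6 cabins:
  cabin 1: 34 = 34
  cabin 2: 30 = 30
  cabin 3: 25 = 25
  cabin 4: 23 + 12 = 35
  cabin 5: 19 + 16 = 35
  cabin 6: 18 = 18
No arrangement into 5 cabins stays within capacity, so 6 is optimal.

6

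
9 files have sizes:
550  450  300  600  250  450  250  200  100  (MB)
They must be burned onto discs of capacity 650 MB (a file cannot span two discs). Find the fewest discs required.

Total = 600 + 550 + 450 + 450 + 300 + 250 + 250 + 200 + 100 = 3150 MB.
Lower bound: ⌈3150/650⌉ = 5 discs.
A packing using 6 discs:
  disc 1: 600 = 600
  disc 2: 550 + 100 = 650
  disc 3: 450 + 200 = 650
  disc 4: 450 = 450
  disc 5: 300 + 250 = 550
  disc 6: 250 = 250
No arrangement into 5 discs stays within capacity, so 6 is optimal.

6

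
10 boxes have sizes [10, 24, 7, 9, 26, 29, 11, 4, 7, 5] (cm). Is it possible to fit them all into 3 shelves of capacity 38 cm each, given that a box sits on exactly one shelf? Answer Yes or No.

Total = 132 cm; ⌈132/38⌉ = 4.
At least 4 shelves are required, but only 3 are allowed.

No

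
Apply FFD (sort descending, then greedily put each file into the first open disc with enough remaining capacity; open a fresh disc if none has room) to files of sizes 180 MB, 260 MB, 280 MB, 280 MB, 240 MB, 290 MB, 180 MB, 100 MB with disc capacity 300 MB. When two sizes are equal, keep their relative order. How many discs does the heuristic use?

7

Sorted descending: 290, 280, 280, 260, 240, 180, 180, 100.
  290 → disc 1 (new)  [load 290/300]
  280 → disc 2 (new)  [load 280/300]
  280 → disc 3 (new)  [load 280/300]
  260 → disc 4 (new)  [load 260/300]
  240 → disc 5 (new)  [load 240/300]
  180 → disc 6 (new)  [load 180/300]
  180 → disc 7 (new)  [load 180/300]
  100 → disc 6  [load 280/300]
7 discs opened.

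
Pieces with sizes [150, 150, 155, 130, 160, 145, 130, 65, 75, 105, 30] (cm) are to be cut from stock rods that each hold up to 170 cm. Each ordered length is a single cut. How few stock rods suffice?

Total = 160 + 155 + 150 + 150 + 145 + 130 + 130 + 105 + 75 + 65 + 30 = 1295 cm.
Lower bound: ⌈1295/170⌉ = 8 stock rods.
A packing using 9 stock rods:
  stock rod 1: 160 = 160
  stock rod 2: 155 = 155
  stock rod 3: 150 = 150
  stock rod 4: 150 = 150
  stock rod 5: 145 = 145
  stock rod 6: 130 + 30 = 160
  stock rod 7: 130 = 130
  stock rod 8: 105 + 65 = 170
  stock rod 9: 75 = 75
No arrangement into 8 stock rods stays within capacity, so 9 is optimal.

9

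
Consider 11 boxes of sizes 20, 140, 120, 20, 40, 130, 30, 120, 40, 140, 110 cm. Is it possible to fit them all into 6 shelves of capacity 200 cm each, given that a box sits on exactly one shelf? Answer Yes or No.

A valid assignment using 6 shelves:
  shelf 1: 140 + 40 + 20 = 200
  shelf 2: 140 + 40 + 20 = 200
  shelf 3: 130 + 30 = 160
  shelf 4: 120 = 120
  shelf 5: 120 = 120
  shelf 6: 110 = 110
Every load is within 200 cm, so 6 shelves suffice.

Yes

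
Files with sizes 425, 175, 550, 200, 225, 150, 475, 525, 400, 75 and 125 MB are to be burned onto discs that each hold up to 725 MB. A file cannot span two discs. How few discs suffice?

5

Total = 550 + 525 + 475 + 425 + 400 + 225 + 200 + 175 + 150 + 125 + 75 = 3325 MB.
Lower bound: ⌈3325/725⌉ = 5 discs.
A packing using 5 discs:
  disc 1: 550 + 175 = 725
  disc 2: 525 + 200 = 725
  disc 3: 475 + 225 = 700
  disc 4: 425 + 150 + 125 = 700
  disc 5: 400 + 75 = 475
This matches the lower bound, so 5 is optimal.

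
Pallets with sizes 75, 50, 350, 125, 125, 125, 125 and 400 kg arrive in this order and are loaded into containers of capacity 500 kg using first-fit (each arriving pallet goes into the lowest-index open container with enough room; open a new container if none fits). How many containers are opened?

  75 → container 1 (new)  [load 75/500]
  50 → container 1  [load 125/500]
  350 → container 1  [load 475/500]
  125 → container 2 (new)  [load 125/500]
  125 → container 2  [load 250/500]
  125 → container 2  [load 375/500]
  125 → container 2  [load 500/500]
  400 → container 3 (new)  [load 400/500]
3 containers opened.

3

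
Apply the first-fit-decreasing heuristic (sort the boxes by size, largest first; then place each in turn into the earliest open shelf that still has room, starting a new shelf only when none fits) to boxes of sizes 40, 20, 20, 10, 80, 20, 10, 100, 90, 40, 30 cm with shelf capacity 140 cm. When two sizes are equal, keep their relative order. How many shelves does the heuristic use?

4

Sorted descending: 100, 90, 80, 40, 40, 30, 20, 20, 20, 10, 10.
  100 → shelf 1 (new)  [load 100/140]
  90 → shelf 2 (new)  [load 90/140]
  80 → shelf 3 (new)  [load 80/140]
  40 → shelf 1  [load 140/140]
  40 → shelf 2  [load 130/140]
  30 → shelf 3  [load 110/140]
  20 → shelf 3  [load 130/140]
  20 → shelf 4 (new)  [load 20/140]
  20 → shelf 4  [load 40/140]
  10 → shelf 2  [load 140/140]
  10 → shelf 3  [load 140/140]
4 shelves opened.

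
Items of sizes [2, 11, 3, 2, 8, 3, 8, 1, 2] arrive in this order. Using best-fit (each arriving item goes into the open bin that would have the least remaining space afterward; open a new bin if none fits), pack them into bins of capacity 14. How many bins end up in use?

3

  2 → bin 1 (new)  [load 2/14]
  11 → bin 1  [load 13/14]
  3 → bin 2 (new)  [load 3/14]
  2 → bin 2  [load 5/14]
  8 → bin 2  [load 13/14]
  3 → bin 3 (new)  [load 3/14]
  8 → bin 3  [load 11/14]
  1 → bin 1  [load 14/14]
  2 → bin 3  [load 13/14]
3 bins opened.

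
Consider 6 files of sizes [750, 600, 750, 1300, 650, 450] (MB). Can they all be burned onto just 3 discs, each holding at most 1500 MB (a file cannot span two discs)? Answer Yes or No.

No

Total = 4500 MB; ⌈4500/1500⌉ = 3.
The bound of 3 does not rule out 3, but exhaustive search shows no assignment into 3 discs of capacity 1500 MB exists — the minimum is 4.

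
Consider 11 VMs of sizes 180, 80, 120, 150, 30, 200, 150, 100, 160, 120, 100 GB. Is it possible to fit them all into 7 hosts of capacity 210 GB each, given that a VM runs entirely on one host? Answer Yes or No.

No

Total = 1390 GB; ⌈1390/210⌉ = 7.
The bound of 7 does not rule out 7, but exhaustive search shows no assignment into 7 hosts of capacity 210 GB exists — the minimum is 8.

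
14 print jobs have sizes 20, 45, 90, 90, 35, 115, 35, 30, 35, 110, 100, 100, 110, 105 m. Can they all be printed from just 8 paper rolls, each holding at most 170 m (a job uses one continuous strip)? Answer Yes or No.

Yes

A valid assignment using 8 paper rolls:
  roll 1: 115 + 45 = 160
  roll 2: 110 + 35 + 20 = 165
  roll 3: 110 + 35 = 145
  roll 4: 105 + 35 + 30 = 170
  roll 5: 100 = 100
  roll 6: 100 = 100
  roll 7: 90 = 90
  roll 8: 90 = 90
Every load is within 170 m, so 8 paper rolls suffice.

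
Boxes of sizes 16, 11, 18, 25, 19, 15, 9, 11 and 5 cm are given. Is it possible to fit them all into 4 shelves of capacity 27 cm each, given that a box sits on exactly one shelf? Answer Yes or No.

Total = 129 cm; ⌈129/27⌉ = 5.
At least 5 shelves are required, but only 4 are allowed.

No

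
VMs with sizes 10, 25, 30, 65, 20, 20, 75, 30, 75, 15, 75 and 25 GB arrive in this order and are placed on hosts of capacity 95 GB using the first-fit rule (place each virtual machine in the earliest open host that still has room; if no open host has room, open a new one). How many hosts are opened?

  10 → host 1 (new)  [load 10/95]
  25 → host 1  [load 35/95]
  30 → host 1  [load 65/95]
  65 → host 2 (new)  [load 65/95]
  20 → host 1  [load 85/95]
  20 → host 2  [load 85/95]
  75 → host 3 (new)  [load 75/95]
  30 → host 4 (new)  [load 30/95]
  75 → host 5 (new)  [load 75/95]
  15 → host 3  [load 90/95]
  75 → host 6 (new)  [load 75/95]
  25 → host 4  [load 55/95]
6 hosts opened.

6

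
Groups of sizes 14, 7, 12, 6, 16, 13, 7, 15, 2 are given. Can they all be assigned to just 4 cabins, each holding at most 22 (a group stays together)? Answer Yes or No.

Total = 92; ⌈92/22⌉ = 5.
At least 5 cabins are required, but only 4 are allowed.

No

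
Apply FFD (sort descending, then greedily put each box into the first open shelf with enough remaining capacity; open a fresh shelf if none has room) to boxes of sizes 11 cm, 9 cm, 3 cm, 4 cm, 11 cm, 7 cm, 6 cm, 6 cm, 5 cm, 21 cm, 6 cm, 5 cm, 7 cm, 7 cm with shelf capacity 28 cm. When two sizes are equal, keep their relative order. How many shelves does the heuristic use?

Sorted descending: 21, 11, 11, 9, 7, 7, 7, 6, 6, 6, 5, 5, 4, 3.
  21 → shelf 1 (new)  [load 21/28]
  11 → shelf 2 (new)  [load 11/28]
  11 → shelf 2  [load 22/28]
  9 → shelf 3 (new)  [load 9/28]
  7 → shelf 1  [load 28/28]
  7 → shelf 3  [load 16/28]
  7 → shelf 3  [load 23/28]
  6 → shelf 2  [load 28/28]
  6 → shelf 4 (new)  [load 6/28]
  6 → shelf 4  [load 12/28]
  5 → shelf 3  [load 28/28]
  5 → shelf 4  [load 17/28]
  4 → shelf 4  [load 21/28]
  3 → shelf 4  [load 24/28]
4 shelves opened.

4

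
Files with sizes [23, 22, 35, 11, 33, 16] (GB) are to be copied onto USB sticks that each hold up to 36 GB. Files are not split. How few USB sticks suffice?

Total = 35 + 33 + 23 + 22 + 16 + 11 = 140 GB.
Lower bound: ⌈140/36⌉ = 4 USB sticks.
A packing using 5 USB sticks:
  USB stick 1: 35 = 35
  USB stick 2: 33 = 33
  USB stick 3: 23 + 11 = 34
  USB stick 4: 22 = 22
  USB stick 5: 16 = 16
No arrangement into 4 USB sticks stays within capacity, so 5 is optimal.

5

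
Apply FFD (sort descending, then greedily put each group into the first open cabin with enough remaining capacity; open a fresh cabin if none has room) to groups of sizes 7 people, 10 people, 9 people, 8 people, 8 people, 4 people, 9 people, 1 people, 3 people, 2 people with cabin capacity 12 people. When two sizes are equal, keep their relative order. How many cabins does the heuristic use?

6

Sorted descending: 10, 9, 9, 8, 8, 7, 4, 3, 2, 1.
  10 → cabin 1 (new)  [load 10/12]
  9 → cabin 2 (new)  [load 9/12]
  9 → cabin 3 (new)  [load 9/12]
  8 → cabin 4 (new)  [load 8/12]
  8 → cabin 5 (new)  [load 8/12]
  7 → cabin 6 (new)  [load 7/12]
  4 → cabin 4  [load 12/12]
  3 → cabin 2  [load 12/12]
  2 → cabin 1  [load 12/12]
  1 → cabin 3  [load 10/12]
6 cabins opened.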